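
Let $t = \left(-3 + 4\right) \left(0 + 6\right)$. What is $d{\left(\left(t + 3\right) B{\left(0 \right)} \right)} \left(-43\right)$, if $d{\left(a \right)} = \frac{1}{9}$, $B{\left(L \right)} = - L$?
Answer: $- \frac{43}{9} \approx -4.7778$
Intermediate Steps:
$t = 6$ ($t = 1 \cdot 6 = 6$)
$d{\left(a \right)} = \frac{1}{9}$
$d{\left(\left(t + 3\right) B{\left(0 \right)} \right)} \left(-43\right) = \frac{1}{9} \left(-43\right) = - \frac{43}{9}$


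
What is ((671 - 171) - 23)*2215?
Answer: 1056555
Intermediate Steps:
((671 - 171) - 23)*2215 = (500 - 23)*2215 = 477*2215 = 1056555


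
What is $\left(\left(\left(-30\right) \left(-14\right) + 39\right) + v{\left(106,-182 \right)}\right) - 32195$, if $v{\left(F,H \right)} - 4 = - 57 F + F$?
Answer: $-37668$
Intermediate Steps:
$v{\left(F,H \right)} = 4 - 56 F$ ($v{\left(F,H \right)} = 4 + \left(- 57 F + F\right) = 4 - 56 F$)
$\left(\left(\left(-30\right) \left(-14\right) + 39\right) + v{\left(106,-182 \right)}\right) - 32195 = \left(\left(\left(-30\right) \left(-14\right) + 39\right) + \left(4 - 5936\right)\right) - 32195 = \left(\left(420 + 39\right) + \left(4 - 5936\right)\right) - 32195 = \left(459 - 5932\right) - 32195 = -5473 - 32195 = -37668$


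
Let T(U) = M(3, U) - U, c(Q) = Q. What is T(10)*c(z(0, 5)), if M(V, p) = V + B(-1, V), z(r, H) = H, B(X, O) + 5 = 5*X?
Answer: -85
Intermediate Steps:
B(X, O) = -5 + 5*X
M(V, p) = -10 + V (M(V, p) = V + (-5 + 5*(-1)) = V + (-5 - 5) = V - 10 = -10 + V)
T(U) = -7 - U (T(U) = (-10 + 3) - U = -7 - U)
T(10)*c(z(0, 5)) = (-7 - 1*10)*5 = (-7 - 10)*5 = -17*5 = -85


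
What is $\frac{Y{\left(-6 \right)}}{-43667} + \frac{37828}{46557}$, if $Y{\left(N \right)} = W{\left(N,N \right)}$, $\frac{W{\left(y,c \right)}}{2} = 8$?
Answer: $\frac{235870052}{290429217} \approx 0.81214$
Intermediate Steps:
$W{\left(y,c \right)} = 16$ ($W{\left(y,c \right)} = 2 \cdot 8 = 16$)
$Y{\left(N \right)} = 16$
$\frac{Y{\left(-6 \right)}}{-43667} + \frac{37828}{46557} = \frac{16}{-43667} + \frac{37828}{46557} = 16 \left(- \frac{1}{43667}\right) + 37828 \cdot \frac{1}{46557} = - \frac{16}{43667} + \frac{5404}{6651} = \frac{235870052}{290429217}$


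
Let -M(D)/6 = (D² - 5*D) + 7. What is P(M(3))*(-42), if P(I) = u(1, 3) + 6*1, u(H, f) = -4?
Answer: -84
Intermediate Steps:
M(D) = -42 - 6*D² + 30*D (M(D) = -6*((D² - 5*D) + 7) = -6*(7 + D² - 5*D) = -42 - 6*D² + 30*D)
P(I) = 2 (P(I) = -4 + 6*1 = -4 + 6 = 2)
P(M(3))*(-42) = 2*(-42) = -84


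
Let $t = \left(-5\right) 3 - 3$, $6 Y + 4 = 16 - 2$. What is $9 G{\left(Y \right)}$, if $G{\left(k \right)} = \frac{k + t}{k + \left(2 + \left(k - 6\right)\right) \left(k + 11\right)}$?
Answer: $\frac{1323}{251} \approx 5.2709$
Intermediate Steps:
$Y = \frac{5}{3}$ ($Y = - \frac{2}{3} + \frac{16 - 2}{6} = - \frac{2}{3} + \frac{1}{6} \cdot 14 = - \frac{2}{3} + \frac{7}{3} = \frac{5}{3} \approx 1.6667$)
$t = -18$ ($t = -15 - 3 = -18$)
$G{\left(k \right)} = \frac{-18 + k}{k + \left(-4 + k\right) \left(11 + k\right)}$ ($G{\left(k \right)} = \frac{k - 18}{k + \left(2 + \left(k - 6\right)\right) \left(k + 11\right)} = \frac{-18 + k}{k + \left(2 + \left(k - 6\right)\right) \left(11 + k\right)} = \frac{-18 + k}{k + \left(2 + \left(-6 + k\right)\right) \left(11 + k\right)} = \frac{-18 + k}{k + \left(-4 + k\right) \left(11 + k\right)}$)
$9 G{\left(Y \right)} = 9 \frac{-18 + \frac{5}{3}}{-44 + \left(\frac{5}{3}\right)^{2} + 8 \cdot \frac{5}{3}} = 9 \frac{1}{-44 + \frac{25}{9} + \frac{40}{3}} \left(- \frac{49}{3}\right) = 9 \frac{1}{- \frac{251}{9}} \left(- \frac{49}{3}\right) = 9 \left(\left(- \frac{9}{251}\right) \left(- \frac{49}{3}\right)\right) = 9 \cdot \frac{147}{251} = \frac{1323}{251}$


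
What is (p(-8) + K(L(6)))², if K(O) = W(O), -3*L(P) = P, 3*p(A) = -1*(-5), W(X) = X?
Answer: ⅑ ≈ 0.11111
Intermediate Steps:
p(A) = 5/3 (p(A) = (-1*(-5))/3 = (⅓)*5 = 5/3)
L(P) = -P/3
K(O) = O
(p(-8) + K(L(6)))² = (5/3 - ⅓*6)² = (5/3 - 2)² = (-⅓)² = ⅑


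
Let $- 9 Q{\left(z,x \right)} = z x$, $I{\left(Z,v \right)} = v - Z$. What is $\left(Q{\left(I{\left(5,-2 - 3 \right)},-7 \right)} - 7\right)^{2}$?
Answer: $\frac{17689}{81} \approx 218.38$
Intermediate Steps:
$Q{\left(z,x \right)} = - \frac{x z}{9}$ ($Q{\left(z,x \right)} = - \frac{z x}{9} = - \frac{x z}{9}$)
$\left(Q{\left(I{\left(5,-2 - 3 \right)},-7 \right)} - 7\right)^{2} = \left(\left(- \frac{1}{9}\right) \left(-7\right) \left(\left(-2 - 3\right) - 5\right) - 7\right)^{2} = \left(\left(- \frac{1}{9}\right) \left(-7\right) \left(-5 - 5\right) - 7\right)^{2} = \left(\left(- \frac{1}{9}\right) \left(-7\right) \left(-10\right) - 7\right)^{2} = \left(- \frac{70}{9} - 7\right)^{2} = \left(- \frac{133}{9}\right)^{2} = \frac{17689}{81}$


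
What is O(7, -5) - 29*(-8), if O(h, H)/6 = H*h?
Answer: 22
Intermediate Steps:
O(h, H) = 6*H*h (O(h, H) = 6*(H*h) = 6*H*h)
O(7, -5) - 29*(-8) = 6*(-5)*7 - 29*(-8) = -210 + 232 = 22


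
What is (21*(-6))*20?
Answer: -2520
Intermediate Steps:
(21*(-6))*20 = -126*20 = -2520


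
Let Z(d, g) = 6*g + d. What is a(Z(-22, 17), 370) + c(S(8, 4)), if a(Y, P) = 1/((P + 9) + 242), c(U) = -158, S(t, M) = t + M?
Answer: -98117/621 ≈ -158.00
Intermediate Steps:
Z(d, g) = d + 6*g
S(t, M) = M + t
a(Y, P) = 1/(251 + P) (a(Y, P) = 1/((9 + P) + 242) = 1/(251 + P))
a(Z(-22, 17), 370) + c(S(8, 4)) = 1/(251 + 370) - 158 = 1/621 - 158 = -98117/621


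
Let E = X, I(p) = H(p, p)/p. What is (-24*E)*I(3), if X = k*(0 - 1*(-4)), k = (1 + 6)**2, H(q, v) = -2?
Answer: 3136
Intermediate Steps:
I(p) = -2/p
k = 49 (k = 7**2 = 49)
X = 196 (X = 49*(0 - 1*(-4)) = 49*(0 + 4) = 49*4 = 196)
E = 196
(-24*E)*I(3) = (-24*196)*(-2/3) = -(-9408)/3 = -4704*(-2/3) = 3136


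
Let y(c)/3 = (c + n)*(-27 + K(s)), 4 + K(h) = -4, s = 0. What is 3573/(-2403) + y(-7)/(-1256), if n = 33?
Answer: 115139/167676 ≈ 0.68668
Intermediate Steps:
K(h) = -8 (K(h) = -4 - 4 = -8)
y(c) = -3465 - 105*c (y(c) = 3*((c + 33)*(-27 - 8)) = 3*((33 + c)*(-35)) = 3*(-1155 - 35*c) = -3465 - 105*c)
3573/(-2403) + y(-7)/(-1256) = 3573/(-2403) + (-3465 - 105*(-7))/(-1256) = 3573*(-1/2403) + (-3465 + 735)*(-1/1256) = -397/267 - 2730*(-1/1256) = -397/267 + 1365/628 = 115139/167676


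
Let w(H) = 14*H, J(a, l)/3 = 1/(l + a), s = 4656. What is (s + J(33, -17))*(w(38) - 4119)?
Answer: -267227913/16 ≈ -1.6702e+7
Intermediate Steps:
J(a, l) = 3/(a + l) (J(a, l) = 3/(l + a) = 3/(a + l))
(s + J(33, -17))*(w(38) - 4119) = (4656 + 3/(33 - 17))*(14*38 - 4119) = (4656 + 3/16)*(532 - 4119) = (4656 + 3*(1/16))*(-3587) = (4656 + 3/16)*(-3587) = (74499/16)*(-3587) = -267227913/16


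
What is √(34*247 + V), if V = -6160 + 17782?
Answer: 2*√5005 ≈ 141.49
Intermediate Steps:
V = 11622
√(34*247 + V) = √(34*247 + 11622) = √(8398 + 11622) = √20020 = 2*√5005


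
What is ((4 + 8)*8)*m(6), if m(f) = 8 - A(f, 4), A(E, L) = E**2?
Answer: -2688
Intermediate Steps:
m(f) = 8 - f**2
((4 + 8)*8)*m(6) = ((4 + 8)*8)*(8 - 1*6**2) = (12*8)*(8 - 1*36) = 96*(8 - 36) = 96*(-28) = -2688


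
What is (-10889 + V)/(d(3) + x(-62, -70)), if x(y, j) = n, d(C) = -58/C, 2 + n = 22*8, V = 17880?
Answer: 20973/464 ≈ 45.200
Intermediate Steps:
n = 174 (n = -2 + 22*8 = -2 + 176 = 174)
x(y, j) = 174
(-10889 + V)/(d(3) + x(-62, -70)) = (-10889 + 17880)/(-58/3 + 174) = 6991/(-58*⅓ + 174) = 6991/(-58/3 + 174) = 6991/(464/3) = 6991*(3/464) = 20973/464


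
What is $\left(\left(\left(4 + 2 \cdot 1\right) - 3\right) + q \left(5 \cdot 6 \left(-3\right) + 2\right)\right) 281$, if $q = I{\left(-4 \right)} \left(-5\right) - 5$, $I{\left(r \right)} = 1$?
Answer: $248123$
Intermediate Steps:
$q = -10$ ($q = 1 \left(-5\right) - 5 = -5 - 5 = -10$)
$\left(\left(\left(4 + 2 \cdot 1\right) - 3\right) + q \left(5 \cdot 6 \left(-3\right) + 2\right)\right) 281 = \left(\left(\left(4 + 2 \cdot 1\right) - 3\right) - 10 \left(5 \cdot 6 \left(-3\right) + 2\right)\right) 281 = \left(\left(\left(4 + 2\right) - 3\right) - 10 \left(30 \left(-3\right) + 2\right)\right) 281 = \left(\left(6 - 3\right) - 10 \left(-90 + 2\right)\right) 281 = \left(3 - -880\right) 281 = \left(3 + 880\right) 281 = 883 \cdot 281 = 248123$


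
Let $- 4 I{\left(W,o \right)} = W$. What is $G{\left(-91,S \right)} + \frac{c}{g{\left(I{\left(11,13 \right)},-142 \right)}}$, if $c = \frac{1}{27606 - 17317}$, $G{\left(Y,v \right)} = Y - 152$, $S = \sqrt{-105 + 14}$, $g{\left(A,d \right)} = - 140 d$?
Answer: $- \frac{49704512759}{204545320} \approx -243.0$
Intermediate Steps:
$I{\left(W,o \right)} = - \frac{W}{4}$
$S = i \sqrt{91}$ ($S = \sqrt{-91} = i \sqrt{91} \approx 9.5394 i$)
$G{\left(Y,v \right)} = -152 + Y$
$c = \frac{1}{10289} \approx 9.7191 \cdot 10^{-5}$
$G{\left(-91,S \right)} + \frac{c}{g{\left(I{\left(11,13 \right)},-142 \right)}} = \left(-152 - 91\right) + \frac{1}{10289 \left(\left(-140\right) \left(-142\right)\right)} = -243 + \frac{1}{10289 \cdot 19880} = -243 + \frac{1}{10289} \cdot \frac{1}{19880} = -243 + \frac{1}{204545320} = - \frac{49704512759}{204545320}$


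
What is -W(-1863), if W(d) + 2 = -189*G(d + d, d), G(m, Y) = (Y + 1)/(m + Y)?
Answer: 13448/207 ≈ 64.966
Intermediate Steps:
G(m, Y) = (1 + Y)/(Y + m)
W(d) = -2 - 63*(1 + d)/d (W(d) = -2 - 189*(1 + d)/(d + (d + d)) = -2 - 189*(1 + d)/(d + 2*d) = -2 - 189*(1 + d)/(3*d) = -2 - 189*1/(3*d)*(1 + d) = -2 - 63*(1 + d)/d)
-W(-1863) = -(-65 - 63/(-1863)) = -(-65 - 63*(-1/1863)) = -(-65 + 7/207) = -1*(-13448/207) = 13448/207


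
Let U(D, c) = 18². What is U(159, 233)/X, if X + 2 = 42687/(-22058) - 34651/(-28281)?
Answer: -202118424552/1690543885 ≈ -119.56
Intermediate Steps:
U(D, c) = 324
X = -1690543885/623822298 (X = -2 + (42687/(-22058) - 34651/(-28281)) = -2 + (42687*(-1/22058) - 34651*(-1/28281)) = -2 + (-42687/22058 + 34651/28281) = -2 - 442899289/623822298 = -1690543885/623822298 ≈ -2.7100)
U(159, 233)/X = 324/(-1690543885/623822298) = 324*(-623822298/1690543885) = -202118424552/1690543885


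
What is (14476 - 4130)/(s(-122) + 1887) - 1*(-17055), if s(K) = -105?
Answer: 15201178/891 ≈ 17061.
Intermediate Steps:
(14476 - 4130)/(s(-122) + 1887) - 1*(-17055) = (14476 - 4130)/(-105 + 1887) - 1*(-17055) = 10346/1782 + 17055 = 10346*(1/1782) + 17055 = 5173/891 + 17055 = 15201178/891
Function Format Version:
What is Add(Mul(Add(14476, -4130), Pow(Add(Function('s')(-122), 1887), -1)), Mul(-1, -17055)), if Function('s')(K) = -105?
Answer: Rational(15201178, 891) ≈ 17061.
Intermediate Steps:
Add(Mul(Add(14476, -4130), Pow(Add(Function('s')(-122), 1887), -1)), Mul(-1, -17055)) = Add(Mul(Add(14476, -4130), Pow(Add(-105, 1887), -1)), Mul(-1, -17055)) = Add(Mul(10346, Pow(1782, -1)), 17055) = Add(Mul(10346, Rational(1, 1782)), 17055) = Add(Rational(5173, 891), 17055) = Rational(15201178, 891)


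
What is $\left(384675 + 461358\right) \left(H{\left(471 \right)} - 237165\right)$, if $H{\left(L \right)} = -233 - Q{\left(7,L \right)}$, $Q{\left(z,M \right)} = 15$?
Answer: $-200859232629$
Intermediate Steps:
$H{\left(L \right)} = -248$ ($H{\left(L \right)} = -233 - 15 = -248$)
$\left(384675 + 461358\right) \left(H{\left(471 \right)} - 237165\right) = \left(384675 + 461358\right) \left(-248 - 237165\right) = 846033 \left(-237413\right) = -200859232629$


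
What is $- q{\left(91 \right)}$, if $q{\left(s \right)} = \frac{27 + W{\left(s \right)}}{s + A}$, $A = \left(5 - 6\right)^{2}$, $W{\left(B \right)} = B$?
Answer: $- \frac{59}{46} \approx -1.2826$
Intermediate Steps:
$A = 1$ ($A = \left(5 - 6\right)^{2} = \left(-1\right)^{2} = 1$)
$q{\left(s \right)} = \frac{27 + s}{1 + s}$ ($q{\left(s \right)} = \frac{27 + s}{s + 1} = \frac{27 + s}{1 + s}$)
$- q{\left(91 \right)} = - \frac{27 + 91}{1 + 91} = - \frac{118}{92} = \left(-1\right) \frac{59}{46} = - \frac{59}{46}$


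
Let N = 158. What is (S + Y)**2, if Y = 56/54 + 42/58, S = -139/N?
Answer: 11890812025/15305153796 ≈ 0.77692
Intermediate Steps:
S = -139/158 ≈ -0.87975
Y = 1379/783 (Y = 56*(1/54) + 42*(1/58) = 28/27 + 21/29 = 1379/783 ≈ 1.7612)
(S + Y)**2 = (-139/158 + 1379/783)**2 = (109045/123714)**2 = 11890812025/15305153796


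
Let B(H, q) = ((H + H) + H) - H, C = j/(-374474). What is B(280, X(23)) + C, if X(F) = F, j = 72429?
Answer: 209633011/374474 ≈ 559.81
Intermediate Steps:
C = -72429/374474 (C = 72429/(-374474) = 72429*(-1/374474) = -72429/374474 ≈ -0.19342)
B(H, q) = 2*H (B(H, q) = (2*H + H) - H = 3*H - H = 2*H)
B(280, X(23)) + C = 2*280 - 72429/374474 = 560 - 72429/374474 = 209633011/374474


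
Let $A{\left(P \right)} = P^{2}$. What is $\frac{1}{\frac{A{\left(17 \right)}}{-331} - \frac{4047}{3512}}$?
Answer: $- \frac{1162472}{2354525} \approx -0.49372$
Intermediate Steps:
$\frac{1}{\frac{A{\left(17 \right)}}{-331} - \frac{4047}{3512}} = \frac{1}{\frac{17^{2}}{-331} - \frac{4047}{3512}} = \frac{1}{289 \left(- \frac{1}{331}\right) - \frac{4047}{3512}} = \frac{1}{- \frac{289}{331} - \frac{4047}{3512}} = \frac{1}{- \frac{2354525}{1162472}} = - \frac{1162472}{2354525}$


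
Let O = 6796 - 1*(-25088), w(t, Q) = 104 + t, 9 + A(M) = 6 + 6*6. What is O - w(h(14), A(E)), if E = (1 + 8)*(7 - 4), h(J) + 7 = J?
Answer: 31773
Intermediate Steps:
h(J) = -7 + J
E = 27 (E = 9*3 = 27)
A(M) = 33 (A(M) = -9 + (6 + 6*6) = -9 + (6 + 36) = -9 + 42 = 33)
O = 31884 (O = 6796 + 25088 = 31884)
O - w(h(14), A(E)) = 31884 - (104 + (-7 + 14)) = 31884 - (104 + 7) = 31884 - 1*111 = 31884 - 111 = 31773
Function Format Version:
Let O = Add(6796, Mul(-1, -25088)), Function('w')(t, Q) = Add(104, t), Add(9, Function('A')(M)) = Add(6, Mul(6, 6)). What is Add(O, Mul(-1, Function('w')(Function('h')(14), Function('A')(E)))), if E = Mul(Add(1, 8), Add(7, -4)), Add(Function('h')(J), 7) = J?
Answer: 31773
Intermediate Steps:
Function('h')(J) = Add(-7, J)
E = 27 (E = Mul(9, 3) = 27)
Function('A')(M) = 33 (Function('A')(M) = Add(-9, Add(6, Mul(6, 6))) = Add(-9, Add(6, 36)) = Add(-9, 42) = 33)
O = 31884 (O = Add(6796, 25088) = 31884)
Add(O, Mul(-1, Function('w')(Function('h')(14), Function('A')(E)))) = Add(31884, Mul(-1, Add(104, Add(-7, 14)))) = Add(31884, Mul(-1, Add(104, 7))) = Add(31884, Mul(-1, 111)) = Add(31884, -111) = 31773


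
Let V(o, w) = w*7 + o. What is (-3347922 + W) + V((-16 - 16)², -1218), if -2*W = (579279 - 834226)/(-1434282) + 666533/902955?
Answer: -2897055812505219857/863394735540 ≈ -3.3554e+6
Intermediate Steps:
V(o, w) = o + 7*w (V(o, w) = 7*w + o = o + 7*w)
W = -395400650897/863394735540 (W = -((579279 - 834226)/(-1434282) + 666533/902955)/2 = -(-254947*(-1/1434282) + 666533*(1/902955))/2 = -(254947/1434282 + 666533/902955)/2 = -½*395400650897/431697367770 = -395400650897/863394735540 ≈ -0.45796)
(-3347922 + W) + V((-16 - 16)², -1218) = (-3347922 - 395400650897/863394735540) + ((-16 - 16)² + 7*(-1218)) = -2890578625199198777/863394735540 + ((-32)² - 8526) = -2890578625199198777/863394735540 + (1024 - 8526) = -2890578625199198777/863394735540 - 7502 = -2897055812505219857/863394735540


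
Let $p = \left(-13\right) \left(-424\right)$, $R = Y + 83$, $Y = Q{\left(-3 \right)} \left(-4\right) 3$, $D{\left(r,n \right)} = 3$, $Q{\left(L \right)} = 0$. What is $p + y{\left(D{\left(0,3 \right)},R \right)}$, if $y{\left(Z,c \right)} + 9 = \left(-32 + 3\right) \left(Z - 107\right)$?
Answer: $8519$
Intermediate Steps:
$Y = 0$ ($Y = 0 \left(-4\right) 3 = 0 \cdot 3 = 0$)
$R = 83$ ($R = 0 + 83 = 83$)
$p = 5512$
$y{\left(Z,c \right)} = 3094 - 29 Z$ ($y{\left(Z,c \right)} = -9 + \left(-32 + 3\right) \left(Z - 107\right) = -9 - 29 \left(-107 + Z\right) = -9 - \left(-3103 + 29 Z\right) = 3094 - 29 Z$)
$p + y{\left(D{\left(0,3 \right)},R \right)} = 5512 + \left(3094 - 87\right) = 5512 + 3007 = 8519$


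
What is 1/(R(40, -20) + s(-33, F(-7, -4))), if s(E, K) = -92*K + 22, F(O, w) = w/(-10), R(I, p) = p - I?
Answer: -5/374 ≈ -0.013369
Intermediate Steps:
F(O, w) = -w/10 (F(O, w) = w*(-1/10) = -w/10)
s(E, K) = 22 - 92*K
1/(R(40, -20) + s(-33, F(-7, -4))) = 1/((-20 - 1*40) + (22 - (-46)*(-4)/5)) = 1/((-20 - 40) + (22 - 92*2/5)) = 1/(-60 + (22 - 184/5)) = 1/(-60 - 74/5) = 1/(-374/5) = -5/374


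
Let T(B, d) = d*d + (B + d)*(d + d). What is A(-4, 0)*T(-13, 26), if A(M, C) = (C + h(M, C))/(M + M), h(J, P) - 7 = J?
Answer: -507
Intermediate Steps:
h(J, P) = 7 + J
A(M, C) = (7 + C + M)/(2*M) (A(M, C) = (C + (7 + M))/(M + M) = (7 + C + M)/((2*M)) = (7 + C + M)*(1/(2*M)) = (7 + C + M)/(2*M))
T(B, d) = d² + 2*d*(B + d) (T(B, d) = d² + (B + d)*(2*d) = d² + 2*d*(B + d))
A(-4, 0)*T(-13, 26) = ((½)*(7 + 0 - 4)/(-4))*(26*(2*(-13) + 3*26)) = ((½)*(-¼)*3)*(26*(-26 + 78)) = -39*52/4 = -3/8*1352 = -507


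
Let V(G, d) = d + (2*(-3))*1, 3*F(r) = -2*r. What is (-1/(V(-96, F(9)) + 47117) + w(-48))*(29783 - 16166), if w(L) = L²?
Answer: 1477851907023/47105 ≈ 3.1374e+7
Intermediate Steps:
F(r) = -2*r/3 (F(r) = (-2*r)/3 = -2*r/3)
V(G, d) = -6 + d (V(G, d) = d - 6*1 = d - 6 = -6 + d)
(-1/(V(-96, F(9)) + 47117) + w(-48))*(29783 - 16166) = (-1/((-6 - ⅔*9) + 47117) + (-48)²)*(29783 - 16166) = (-1/((-6 - 6) + 47117) + 2304)*13617 = (-1/(-12 + 47117) + 2304)*13617 = (-1/47105 + 2304)*13617 = (108529919/47105)*13617 = 1477851907023/47105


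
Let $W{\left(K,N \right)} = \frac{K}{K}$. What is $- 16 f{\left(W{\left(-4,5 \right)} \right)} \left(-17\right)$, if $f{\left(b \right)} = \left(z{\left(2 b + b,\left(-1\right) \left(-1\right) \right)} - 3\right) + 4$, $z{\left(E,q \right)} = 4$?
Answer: $1360$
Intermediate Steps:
$W{\left(K,N \right)} = 1$
$f{\left(b \right)} = 5$ ($f{\left(b \right)} = \left(4 - 3\right) + 4 = 1 + 4 = 5$)
$- 16 f{\left(W{\left(-4,5 \right)} \right)} \left(-17\right) = \left(-16\right) 5 \left(-17\right) = \left(-80\right) \left(-17\right) = 1360$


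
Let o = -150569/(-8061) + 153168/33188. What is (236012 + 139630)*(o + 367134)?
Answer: 3074787174701668362/22294039 ≈ 1.3792e+11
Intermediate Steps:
o = 1557942805/66882117 (o = -150569*(-1/8061) + 153168*(1/33188) = 150569/8061 + 38292/8297 = 1557942805/66882117 ≈ 23.294)
(236012 + 139630)*(o + 367134) = (236012 + 139630)*(1557942805/66882117 + 367134) = 375642*(24556257085483/66882117) = 3074787174701668362/22294039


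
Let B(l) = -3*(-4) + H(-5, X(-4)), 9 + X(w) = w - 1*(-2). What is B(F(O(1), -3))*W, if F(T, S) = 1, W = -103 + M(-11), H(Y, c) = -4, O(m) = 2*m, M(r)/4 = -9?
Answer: -1112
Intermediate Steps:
M(r) = -36 (M(r) = 4*(-9) = -36)
X(w) = -7 + w (X(w) = -9 + (w - 1*(-2)) = -9 + (w + 2) = -9 + (2 + w) = -7 + w)
W = -139 (W = -103 - 36 = -139)
B(l) = 8 (B(l) = -3*(-4) - 4 = 12 - 4 = 8)
B(F(O(1), -3))*W = 8*(-139) = -1112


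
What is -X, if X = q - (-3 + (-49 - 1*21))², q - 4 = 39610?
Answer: -34285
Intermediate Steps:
q = 39614 (q = 4 + 39610 = 39614)
X = 34285 (X = 39614 - (-3 + (-49 - 1*21))² = 39614 - (-3 + (-49 - 21))² = 39614 - (-3 - 70)² = 39614 - 1*(-73)² = 39614 - 1*5329 = 39614 - 5329 = 34285)
-X = -1*34285 = -34285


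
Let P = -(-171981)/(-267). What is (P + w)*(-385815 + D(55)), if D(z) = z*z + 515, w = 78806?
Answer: -2659260485925/89 ≈ -2.9879e+10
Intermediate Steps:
P = -57327/89 (P = -(-171981)*(-1)/267 = -591*97/89 = -57327/89 ≈ -644.12)
D(z) = 515 + z**2 (D(z) = z**2 + 515 = 515 + z**2)
(P + w)*(-385815 + D(55)) = (-57327/89 + 78806)*(-385815 + (515 + 55**2)) = 6956407*(-385815 + (515 + 3025))/89 = 6956407*(-385815 + 3540)/89 = (6956407/89)*(-382275) = -2659260485925/89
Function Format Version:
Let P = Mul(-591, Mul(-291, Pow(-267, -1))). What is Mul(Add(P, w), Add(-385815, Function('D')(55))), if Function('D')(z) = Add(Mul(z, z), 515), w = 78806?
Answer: Rational(-2659260485925, 89) ≈ -2.9879e+10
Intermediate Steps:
P = Rational(-57327, 89) (P = Mul(-591, Mul(-291, Rational(-1, 267))) = Mul(-591, Rational(97, 89)) = Rational(-57327, 89) ≈ -644.12)
Function('D')(z) = Add(515, Pow(z, 2)) (Function('D')(z) = Add(Pow(z, 2), 515) = Add(515, Pow(z, 2)))
Mul(Add(P, w), Add(-385815, Function('D')(55))) = Mul(Add(Rational(-57327, 89), 78806), Add(-385815, Add(515, Pow(55, 2)))) = Mul(Rational(6956407, 89), Add(-385815, Add(515, 3025))) = Mul(Rational(6956407, 89), Add(-385815, 3540)) = Mul(Rational(6956407, 89), -382275) = Rational(-2659260485925, 89)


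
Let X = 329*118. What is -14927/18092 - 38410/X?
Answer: -637204857/351183812 ≈ -1.8144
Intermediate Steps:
X = 38822
-14927/18092 - 38410/X = -14927/18092 - 38410/38822 = -14927*1/18092 - 38410*1/38822 = -14927/18092 - 19205/19411 = -637204857/351183812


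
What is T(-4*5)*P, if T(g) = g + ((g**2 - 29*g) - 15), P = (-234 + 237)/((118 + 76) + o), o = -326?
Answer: -945/44 ≈ -21.477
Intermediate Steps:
P = -1/44 (P = (-234 + 237)/((118 + 76) - 326) = 3/(194 - 326) = 3/(-132) = 3*(-1/132) = -1/44 ≈ -0.022727)
T(g) = -15 + g**2 - 28*g (T(g) = g + (-15 + g**2 - 29*g) = -15 + g**2 - 28*g)
T(-4*5)*P = (-15 + (-4*5)**2 - (-112)*5)*(-1/44) = (-15 + (-20)**2 - 28*(-20))*(-1/44) = (-15 + 400 + 560)*(-1/44) = 945*(-1/44) = -945/44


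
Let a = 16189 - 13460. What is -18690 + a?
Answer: -15961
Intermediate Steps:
a = 2729
-18690 + a = -18690 + 2729 = -15961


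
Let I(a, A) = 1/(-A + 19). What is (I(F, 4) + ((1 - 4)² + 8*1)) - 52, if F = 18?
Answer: -524/15 ≈ -34.933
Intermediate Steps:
I(a, A) = 1/(19 - A)
(I(F, 4) + ((1 - 4)² + 8*1)) - 52 = (-1/(-19 + 4) + ((1 - 4)² + 8*1)) - 52 = (-1/(-15) + ((-3)² + 8)) - 52 = (-1*(-1/15) + (9 + 8)) - 52 = (1/15 + 17) - 52 = 256/15 - 52 = -524/15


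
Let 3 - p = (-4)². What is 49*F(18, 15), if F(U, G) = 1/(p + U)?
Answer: 49/5 ≈ 9.8000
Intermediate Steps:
p = -13 (p = 3 - 1*(-4)² = 3 - 1*16 = 3 - 16 = -13)
F(U, G) = 1/(-13 + U)
49*F(18, 15) = 49/(-13 + 18) = 49/5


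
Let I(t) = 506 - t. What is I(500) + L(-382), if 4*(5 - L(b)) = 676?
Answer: -158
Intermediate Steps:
L(b) = -164 (L(b) = 5 - ¼*676 = 5 - 169 = -164)
I(500) + L(-382) = (506 - 1*500) - 164 = (506 - 500) - 164 = 6 - 164 = -158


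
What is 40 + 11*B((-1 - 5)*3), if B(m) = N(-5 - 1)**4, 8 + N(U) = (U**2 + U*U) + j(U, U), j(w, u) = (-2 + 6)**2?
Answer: 450560040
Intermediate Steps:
j(w, u) = 16 (j(w, u) = 4**2 = 16)
N(U) = 8 + 2*U**2 (N(U) = -8 + ((U**2 + U*U) + 16) = -8 + ((U**2 + U**2) + 16) = -8 + (2*U**2 + 16) = -8 + (16 + 2*U**2) = 8 + 2*U**2)
B(m) = 40960000 (B(m) = (8 + 2*(-5 - 1)**2)**4 = (8 + 2*(-6)**2)**4 = (8 + 2*36)**4 = (8 + 72)**4 = 80**4 = 40960000)
40 + 11*B((-1 - 5)*3) = 40 + 11*40960000 = 40 + 450560000 = 450560040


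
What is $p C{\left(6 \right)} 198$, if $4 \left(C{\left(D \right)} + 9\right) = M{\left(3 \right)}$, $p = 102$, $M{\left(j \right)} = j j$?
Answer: $-136323$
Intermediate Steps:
$M{\left(j \right)} = j^{2}$
$C{\left(D \right)} = - \frac{27}{4}$ ($C{\left(D \right)} = -9 + \frac{3^{2}}{4} = -9 + \frac{1}{4} \cdot 9 = -9 + \frac{9}{4} = - \frac{27}{4}$)
$p C{\left(6 \right)} 198 = 102 \left(- \frac{27}{4}\right) 198 = \left(- \frac{1377}{2}\right) 198 = -136323$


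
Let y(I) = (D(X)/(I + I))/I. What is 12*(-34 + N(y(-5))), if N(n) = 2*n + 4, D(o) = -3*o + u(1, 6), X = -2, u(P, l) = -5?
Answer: -8988/25 ≈ -359.52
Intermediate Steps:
D(o) = -5 - 3*o (D(o) = -3*o - 5 = -5 - 3*o)
y(I) = 1/(2*I²) (y(I) = ((-5 - 3*(-2))/(I + I))/I = ((-5 + 6)/((2*I)))/I = (1*(1/(2*I)))/I = (1/(2*I))/I = 1/(2*I²))
N(n) = 4 + 2*n
12*(-34 + N(y(-5))) = 12*(-34 + (4 + 2*((½)/(-5)²))) = 12*(-34 + (4 + 2*((½)*(1/25)))) = 12*(-34 + (4 + 2*(1/50))) = 12*(-34 + (4 + 1/25)) = 12*(-34 + 101/25) = 12*(-749/25) = -8988/25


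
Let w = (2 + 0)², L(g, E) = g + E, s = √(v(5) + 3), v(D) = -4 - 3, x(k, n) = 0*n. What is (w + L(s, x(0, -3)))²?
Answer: 12 + 16*I ≈ 12.0 + 16.0*I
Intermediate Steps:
x(k, n) = 0
v(D) = -7
s = 2*I (s = √(-7 + 3) = √(-4) = 2*I ≈ 2.0*I)
L(g, E) = E + g
w = 4 (w = 2² = 4)
(w + L(s, x(0, -3)))² = (4 + (0 + 2*I))² = (4 + 2*I)²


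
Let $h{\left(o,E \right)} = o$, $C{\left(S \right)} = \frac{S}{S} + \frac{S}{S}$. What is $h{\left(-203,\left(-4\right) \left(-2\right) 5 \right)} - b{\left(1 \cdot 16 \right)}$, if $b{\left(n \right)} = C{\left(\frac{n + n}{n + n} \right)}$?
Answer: $-205$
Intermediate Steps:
$C{\left(S \right)} = 2$ ($C{\left(S \right)} = 1 + 1 = 2$)
$b{\left(n \right)} = 2$
$h{\left(-203,\left(-4\right) \left(-2\right) 5 \right)} - b{\left(1 \cdot 16 \right)} = -203 - 2 = -205$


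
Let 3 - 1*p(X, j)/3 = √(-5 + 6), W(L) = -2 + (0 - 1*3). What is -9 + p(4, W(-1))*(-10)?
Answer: -69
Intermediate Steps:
W(L) = -5 (W(L) = -2 + (0 - 3) = -2 - 3 = -5)
p(X, j) = 6 (p(X, j) = 9 - 3*√(-5 + 6) = 9 - 3*√1 = 9 - 3*1 = 9 - 3 = 6)
-9 + p(4, W(-1))*(-10) = -9 + 6*(-10) = -9 - 60 = -69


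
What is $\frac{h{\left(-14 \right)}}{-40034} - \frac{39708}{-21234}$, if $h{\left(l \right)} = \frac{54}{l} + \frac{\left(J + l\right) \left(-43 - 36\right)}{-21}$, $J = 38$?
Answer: $\frac{1852473989}{991762282} \approx 1.8679$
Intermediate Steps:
$h{\left(l \right)} = \frac{3002}{21} + \frac{54}{l} + \frac{79 l}{21}$ ($h{\left(l \right)} = \frac{54}{l} + \frac{\left(38 + l\right) \left(-43 - 36\right)}{-21} = \frac{54}{l} + \left(38 + l\right) \left(-79\right) \left(- \frac{1}{21}\right) = \frac{54}{l} + \left(-3002 - 79 l\right) \left(- \frac{1}{21}\right) = \frac{54}{l} + \left(\frac{3002}{21} + \frac{79 l}{21}\right) = \frac{3002}{21} + \frac{54}{l} + \frac{79 l}{21}$)
$\frac{h{\left(-14 \right)}}{-40034} - \frac{39708}{-21234} = \frac{\frac{1}{21} \frac{1}{-14} \left(1134 + 79 \left(-14\right) \left(38 - 14\right)\right)}{-40034} - \frac{39708}{-21234} = \frac{1}{21} \left(- \frac{1}{14}\right) \left(1134 + 79 \left(-14\right) 24\right) \left(- \frac{1}{40034}\right) - - \frac{6618}{3539} = \frac{1}{21} \left(- \frac{1}{14}\right) \left(1134 - 26544\right) \left(- \frac{1}{40034}\right) + \frac{6618}{3539} = \frac{1}{21} \left(- \frac{1}{14}\right) \left(-25410\right) \left(- \frac{1}{40034}\right) + \frac{6618}{3539} = \frac{605}{7} \left(- \frac{1}{40034}\right) + \frac{6618}{3539} = - \frac{605}{280238} + \frac{6618}{3539} = \frac{1852473989}{991762282}$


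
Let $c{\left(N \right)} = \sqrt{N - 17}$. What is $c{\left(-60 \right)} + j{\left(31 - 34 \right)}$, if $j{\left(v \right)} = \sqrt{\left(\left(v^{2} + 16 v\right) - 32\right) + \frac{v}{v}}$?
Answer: $i \left(\sqrt{70} + \sqrt{77}\right) \approx 17.142 i$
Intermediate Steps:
$c{\left(N \right)} = \sqrt{-17 + N}$
$j{\left(v \right)} = \sqrt{-31 + v^{2} + 16 v}$ ($j{\left(v \right)} = \sqrt{\left(-32 + v^{2} + 16 v\right) + 1} = \sqrt{-31 + v^{2} + 16 v}$)
$c{\left(-60 \right)} + j{\left(31 - 34 \right)} = \sqrt{-17 - 60} + \sqrt{-31 + \left(31 - 34\right)^{2} + 16 \left(31 - 34\right)} = \sqrt{-77} + \sqrt{-31 + \left(-3\right)^{2} + 16 \left(-3\right)} = i \sqrt{77} + \sqrt{-31 + 9 - 48} = i \sqrt{77} + \sqrt{-70} = i \sqrt{77} + i \sqrt{70} = i \sqrt{70} + i \sqrt{77}$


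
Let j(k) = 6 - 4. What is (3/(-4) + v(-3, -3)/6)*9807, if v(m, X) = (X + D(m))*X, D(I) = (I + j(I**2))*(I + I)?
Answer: -88263/4 ≈ -22066.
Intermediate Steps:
j(k) = 2
D(I) = 2*I*(2 + I) (D(I) = (I + 2)*(I + I) = (2 + I)*(2*I) = 2*I*(2 + I))
v(m, X) = X*(X + 2*m*(2 + m)) (v(m, X) = (X + 2*m*(2 + m))*X = X*(X + 2*m*(2 + m)))
(3/(-4) + v(-3, -3)/6)*9807 = (3/(-4) - 3*(-3 + 2*(-3)*(2 - 3))/6)*9807 = (3*(-1/4) - 3*(-3 + 2*(-3)*(-1))*(1/6))*9807 = (-3/4 - 3*(-3 + 6)*(1/6))*9807 = (-3/4 - 3*3*(1/6))*9807 = (-3/4 - 9*1/6)*9807 = (-3/4 - 3/2)*9807 = -9/4*9807 = -88263/4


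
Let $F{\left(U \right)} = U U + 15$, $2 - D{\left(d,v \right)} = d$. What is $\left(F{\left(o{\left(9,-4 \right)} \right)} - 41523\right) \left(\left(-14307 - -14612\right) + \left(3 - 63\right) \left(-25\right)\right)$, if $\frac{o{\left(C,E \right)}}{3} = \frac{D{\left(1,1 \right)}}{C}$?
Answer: $- \frac{674295655}{9} \approx -7.4922 \cdot 10^{7}$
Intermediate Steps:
$D{\left(d,v \right)} = 2 - d$
$o{\left(C,E \right)} = \frac{3}{C}$ ($o{\left(C,E \right)} = 3 \frac{2 - 1}{C} = 3 \cdot 1 \frac{1}{C} = \frac{3}{C}$)
$F{\left(U \right)} = 15 + U^{2}$ ($F{\left(U \right)} = U^{2} + 15 = 15 + U^{2}$)
$\left(F{\left(o{\left(9,-4 \right)} \right)} - 41523\right) \left(\left(-14307 - -14612\right) + \left(3 - 63\right) \left(-25\right)\right) = \left(\left(15 + \left(\frac{3}{9}\right)^{2}\right) - 41523\right) \left(\left(-14307 - -14612\right) + \left(3 - 63\right) \left(-25\right)\right) = \left(\left(15 + \left(3 \cdot \frac{1}{9}\right)^{2}\right) - 41523\right) \left(\left(-14307 + 14612\right) - -1500\right) = \left(\left(15 + \left(\frac{1}{3}\right)^{2}\right) - 41523\right) \left(305 + 1500\right) = \left(\left(15 + \frac{1}{9}\right) - 41523\right) 1805 = \left(\frac{136}{9} - 41523\right) 1805 = \left(- \frac{373571}{9}\right) 1805 = - \frac{674295655}{9}$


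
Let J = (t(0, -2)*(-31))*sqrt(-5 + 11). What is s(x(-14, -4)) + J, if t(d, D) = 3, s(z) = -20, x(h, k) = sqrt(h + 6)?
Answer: -20 - 93*sqrt(6) ≈ -247.80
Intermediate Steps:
x(h, k) = sqrt(6 + h)
J = -93*sqrt(6) (J = (3*(-31))*sqrt(-5 + 11) = -93*sqrt(6) ≈ -227.80)
s(x(-14, -4)) + J = -20 - 93*sqrt(6)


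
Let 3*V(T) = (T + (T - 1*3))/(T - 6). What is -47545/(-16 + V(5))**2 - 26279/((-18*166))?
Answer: -239817233/1807740 ≈ -132.66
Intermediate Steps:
V(T) = (-3 + 2*T)/(3*(-6 + T)) (V(T) = ((T + (T - 1*3))/(T - 6))/3 = ((T + (T - 3))/(-6 + T))/3 = ((T + (-3 + T))/(-6 + T))/3 = ((-3 + 2*T)/(-6 + T))/3 = (-3 + 2*T)/(3*(-6 + T)))
-47545/(-16 + V(5))**2 - 26279/((-18*166)) = -47545/(-16 + (-3 + 2*5)/(3*(-6 + 5)))**2 - 26279/((-18*166)) = -47545/(-16 + (1/3)*(-3 + 10)/(-1))**2 - 26279/(-2988) = -47545/(-16 + (1/3)*(-1)*7)**2 - 26279*(-1/2988) = -47545/(-16 - 7/3)**2 + 26279/2988 = -47545/((-55/3)**2) + 26279/2988 = -47545/3025/9 + 26279/2988 = -47545*9/3025 + 26279/2988 = -85581/605 + 26279/2988 = -239817233/1807740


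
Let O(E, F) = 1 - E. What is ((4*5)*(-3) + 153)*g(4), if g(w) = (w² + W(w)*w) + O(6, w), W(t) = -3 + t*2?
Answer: 2883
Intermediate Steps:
W(t) = -3 + 2*t
g(w) = -5 + w² + w*(-3 + 2*w) (g(w) = (w² + (-3 + 2*w)*w) + (1 - 1*6) = (w² + w*(-3 + 2*w)) + (1 - 6) = (w² + w*(-3 + 2*w)) - 5 = -5 + w² + w*(-3 + 2*w))
((4*5)*(-3) + 153)*g(4) = ((4*5)*(-3) + 153)*(-5 - 3*4 + 3*4²) = (20*(-3) + 153)*(-5 - 12 + 3*16) = (-60 + 153)*(-5 - 12 + 48) = 93*31 = 2883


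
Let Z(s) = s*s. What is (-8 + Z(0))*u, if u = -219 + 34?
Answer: 1480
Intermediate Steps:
Z(s) = s**2
u = -185
(-8 + Z(0))*u = (-8 + 0**2)*(-185) = (-8 + 0)*(-185) = -8*(-185) = 1480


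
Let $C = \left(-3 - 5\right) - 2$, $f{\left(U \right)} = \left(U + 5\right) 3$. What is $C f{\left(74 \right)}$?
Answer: $-2370$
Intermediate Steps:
$f{\left(U \right)} = 15 + 3 U$ ($f{\left(U \right)} = \left(5 + U\right) 3 = 15 + 3 U$)
$C = -10$ ($C = -8 - 2 = -10$)
$C f{\left(74 \right)} = - 10 \left(15 + 3 \cdot 74\right) = - 10 \left(15 + 222\right) = \left(-10\right) 237 = -2370$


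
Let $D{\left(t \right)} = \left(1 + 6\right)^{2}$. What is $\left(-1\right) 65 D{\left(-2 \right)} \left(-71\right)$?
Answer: $226135$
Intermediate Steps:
$D{\left(t \right)} = 49$ ($D{\left(t \right)} = 7^{2} = 49$)
$\left(-1\right) 65 D{\left(-2 \right)} \left(-71\right) = \left(-1\right) 65 \cdot 49 \left(-71\right) = \left(-65\right) 49 \left(-71\right) = \left(-3185\right) \left(-71\right) = 226135$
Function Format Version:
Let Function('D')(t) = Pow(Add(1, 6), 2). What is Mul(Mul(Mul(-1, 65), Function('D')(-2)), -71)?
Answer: 226135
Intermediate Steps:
Function('D')(t) = 49 (Function('D')(t) = Pow(7, 2) = 49)
Mul(Mul(Mul(-1, 65), Function('D')(-2)), -71) = Mul(Mul(Mul(-1, 65), 49), -71) = Mul(Mul(-65, 49), -71) = Mul(-3185, -71) = 226135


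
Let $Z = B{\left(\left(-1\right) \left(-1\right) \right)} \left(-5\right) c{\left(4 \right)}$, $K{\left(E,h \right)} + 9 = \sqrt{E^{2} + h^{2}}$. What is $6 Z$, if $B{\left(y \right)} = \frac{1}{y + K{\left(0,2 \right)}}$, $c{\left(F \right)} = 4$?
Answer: $20$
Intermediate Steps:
$K{\left(E,h \right)} = -9 + \sqrt{E^{2} + h^{2}}$
$B{\left(y \right)} = \frac{1}{-7 + y}$ ($B{\left(y \right)} = \frac{1}{y - \left(9 - \sqrt{0^{2} + 2^{2}}\right)} = \frac{1}{y - \left(9 - \sqrt{0 + 4}\right)} = \frac{1}{y - \left(9 - \sqrt{4}\right)} = \frac{1}{y + \left(-9 + 2\right)} = \frac{1}{y - 7} = \frac{1}{-7 + y}$)
$Z = \frac{10}{3}$ ($Z = \frac{1}{-7 - -1} \left(-5\right) 4 = \frac{1}{-7 + 1} \left(-5\right) 4 = \frac{1}{-6} \left(-5\right) 4 = \left(- \frac{1}{6}\right) \left(-5\right) 4 = \frac{5}{6} \cdot 4 = \frac{10}{3} \approx 3.3333$)
$6 Z = 6 \cdot \frac{10}{3} = 20$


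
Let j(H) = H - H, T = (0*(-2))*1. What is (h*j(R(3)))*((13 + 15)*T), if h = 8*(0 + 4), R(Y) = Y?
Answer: 0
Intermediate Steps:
h = 32 (h = 8*4 = 32)
T = 0 (T = 0*1 = 0)
j(H) = 0
(h*j(R(3)))*((13 + 15)*T) = (32*0)*((13 + 15)*0) = 0*(28*0) = 0*0 = 0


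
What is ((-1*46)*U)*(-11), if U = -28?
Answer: -14168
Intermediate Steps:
((-1*46)*U)*(-11) = (-1*46*(-28))*(-11) = -46*(-28)*(-11) = 1288*(-11) = -14168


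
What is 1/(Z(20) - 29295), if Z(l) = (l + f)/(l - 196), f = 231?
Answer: -176/5156171 ≈ -3.4134e-5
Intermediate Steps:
Z(l) = (231 + l)/(-196 + l) (Z(l) = (l + 231)/(l - 196) = (231 + l)/(-196 + l))
1/(Z(20) - 29295) = 1/((231 + 20)/(-196 + 20) - 29295) = 1/(251/(-176) - 29295) = 1/(-1/176*251 - 29295) = 1/(-251/176 - 29295) = 1/(-5156171/176) = -176/5156171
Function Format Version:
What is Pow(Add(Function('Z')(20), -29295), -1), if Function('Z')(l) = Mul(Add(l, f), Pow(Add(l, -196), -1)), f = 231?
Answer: Rational(-176, 5156171) ≈ -3.4134e-5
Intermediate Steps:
Function('Z')(l) = Mul(Pow(Add(-196, l), -1), Add(231, l)) (Function('Z')(l) = Mul(Add(l, 231), Pow(Add(l, -196), -1)) = Mul(Add(231, l), Pow(Add(-196, l), -1)) = Mul(Pow(Add(-196, l), -1), Add(231, l)))
Pow(Add(Function('Z')(20), -29295), -1) = Pow(Add(Mul(Pow(Add(-196, 20), -1), Add(231, 20)), -29295), -1) = Pow(Add(Mul(Pow(-176, -1), 251), -29295), -1) = Pow(Add(Mul(Rational(-1, 176), 251), -29295), -1) = Pow(Add(Rational(-251, 176), -29295), -1) = Pow(Rational(-5156171, 176), -1) = Rational(-176, 5156171)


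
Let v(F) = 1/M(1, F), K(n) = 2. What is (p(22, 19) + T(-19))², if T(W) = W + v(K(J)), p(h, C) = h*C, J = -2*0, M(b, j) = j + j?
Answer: 2550409/16 ≈ 1.5940e+5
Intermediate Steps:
M(b, j) = 2*j
J = 0
v(F) = 1/(2*F)
p(h, C) = C*h
T(W) = ¼ + W (T(W) = W + (½)/2 = W + (½)*(½) = W + ¼ = ¼ + W)
(p(22, 19) + T(-19))² = (19*22 + (¼ - 19))² = (418 - 75/4)² = (1597/4)² = 2550409/16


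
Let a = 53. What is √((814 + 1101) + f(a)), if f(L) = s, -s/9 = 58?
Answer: √1393 ≈ 37.323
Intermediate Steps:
s = -522 (s = -9*58 = -522)
f(L) = -522
√((814 + 1101) + f(a)) = √((814 + 1101) - 522) = √(1915 - 522) = √1393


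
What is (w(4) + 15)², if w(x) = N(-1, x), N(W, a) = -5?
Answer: 100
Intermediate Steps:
w(x) = -5
(w(4) + 15)² = (-5 + 15)² = 10² = 100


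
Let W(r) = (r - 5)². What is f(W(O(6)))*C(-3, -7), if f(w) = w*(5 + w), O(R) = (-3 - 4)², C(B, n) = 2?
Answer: 7515552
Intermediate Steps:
O(R) = 49 (O(R) = (-7)² = 49)
W(r) = (-5 + r)²
f(W(O(6)))*C(-3, -7) = ((-5 + 49)²*(5 + (-5 + 49)²))*2 = (44²*(5 + 44²))*2 = (1936*(5 + 1936))*2 = (1936*1941)*2 = 3757776*2 = 7515552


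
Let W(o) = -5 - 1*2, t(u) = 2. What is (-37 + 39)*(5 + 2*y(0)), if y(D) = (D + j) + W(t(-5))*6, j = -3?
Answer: -170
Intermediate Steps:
W(o) = -7 (W(o) = -5 - 2 = -7)
y(D) = -45 + D (y(D) = (D - 3) - 7*6 = (-3 + D) - 42 = -45 + D)
(-37 + 39)*(5 + 2*y(0)) = (-37 + 39)*(5 + 2*(-45 + 0)) = 2*(5 + 2*(-45)) = 2*(5 - 90) = 2*(-85) = -170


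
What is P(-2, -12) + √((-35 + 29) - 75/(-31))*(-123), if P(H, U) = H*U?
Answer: 24 - 123*I*√3441/31 ≈ 24.0 - 232.75*I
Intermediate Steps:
P(-2, -12) + √((-35 + 29) - 75/(-31))*(-123) = -2*(-12) + √((-35 + 29) - 75/(-31))*(-123) = 24 + √(-6 - 75*(-1/31))*(-123) = 24 + √(-6 + 75/31)*(-123) = 24 + √(-111/31)*(-123) = 24 + (I*√3441/31)*(-123) = 24 - 123*I*√3441/31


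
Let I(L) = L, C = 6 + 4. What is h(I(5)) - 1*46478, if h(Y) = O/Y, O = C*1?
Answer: -46476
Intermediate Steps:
C = 10
O = 10 (O = 10*1 = 10)
h(Y) = 10/Y
h(I(5)) - 1*46478 = 10/5 - 1*46478 = 10*(1/5) - 46478 = 2 - 46478 = -46476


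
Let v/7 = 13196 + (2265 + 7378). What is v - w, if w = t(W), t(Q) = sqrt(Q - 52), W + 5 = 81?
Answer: 159873 - 2*sqrt(6) ≈ 1.5987e+5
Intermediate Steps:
W = 76 (W = -5 + 81 = 76)
v = 159873 (v = 7*(13196 + (2265 + 7378)) = 7*(13196 + 9643) = 7*22839 = 159873)
t(Q) = sqrt(-52 + Q)
w = 2*sqrt(6) (w = sqrt(-52 + 76) = sqrt(24) = 2*sqrt(6) ≈ 4.8990)
v - w = 159873 - 2*sqrt(6)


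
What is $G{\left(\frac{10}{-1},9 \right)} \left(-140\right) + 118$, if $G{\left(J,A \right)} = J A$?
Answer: $12718$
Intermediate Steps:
$G{\left(J,A \right)} = A J$
$G{\left(\frac{10}{-1},9 \right)} \left(-140\right) + 118 = 9 \frac{10}{-1} \left(-140\right) + 118 = 9 \cdot 10 \left(-1\right) \left(-140\right) + 118 = 9 \left(-10\right) \left(-140\right) + 118 = \left(-90\right) \left(-140\right) + 118 = 12600 + 118 = 12718$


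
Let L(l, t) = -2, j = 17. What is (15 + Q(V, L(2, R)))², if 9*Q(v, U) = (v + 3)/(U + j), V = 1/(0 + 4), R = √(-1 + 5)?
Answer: 65820769/291600 ≈ 225.72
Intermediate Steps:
R = 2 (R = √4 = 2)
V = ¼ (V = 1/4 = ¼ ≈ 0.25000)
Q(v, U) = (3 + v)/(9*(17 + U)) (Q(v, U) = ((v + 3)/(U + 17))/9 = ((3 + v)/(17 + U))/9 = (3 + v)/(9*(17 + U)))
(15 + Q(V, L(2, R)))² = (15 + (3 + ¼)/(9*(17 - 2)))² = (15 + (⅑)*(13/4)/15)² = (15 + (⅑)*(1/15)*(13/4))² = (15 + 13/540)² = (8113/540)² = 65820769/291600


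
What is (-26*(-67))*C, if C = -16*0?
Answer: 0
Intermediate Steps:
C = 0
(-26*(-67))*C = -26*(-67)*0 = 1742*0 = 0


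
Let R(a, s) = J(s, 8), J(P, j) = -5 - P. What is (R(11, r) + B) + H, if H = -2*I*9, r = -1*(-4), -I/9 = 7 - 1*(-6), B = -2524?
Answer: -427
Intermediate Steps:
I = -117 (I = -9*(7 - 1*(-6)) = -9*(7 + 6) = -9*13 = -117)
r = 4
R(a, s) = -5 - s
H = 2106 (H = -2*(-117)*9 = 234*9 = 2106)
(R(11, r) + B) + H = ((-5 - 1*4) - 2524) + 2106 = ((-5 - 4) - 2524) + 2106 = (-9 - 2524) + 2106 = -2533 + 2106 = -427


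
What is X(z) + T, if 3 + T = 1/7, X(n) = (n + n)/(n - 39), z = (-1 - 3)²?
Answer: -684/161 ≈ -4.2484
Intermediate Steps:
z = 16 (z = (-4)² = 16)
X(n) = 2*n/(-39 + n) (X(n) = (2*n)/(-39 + n) = 2*n/(-39 + n))
T = -20/7 (T = -3 + 1/7 = -3 + ⅐ = -20/7 ≈ -2.8571)
X(z) + T = 2*16/(-39 + 16) - 20/7 = 2*16/(-23) - 20/7 = 2*16*(-1/23) - 20/7 = -32/23 - 20/7 = -684/161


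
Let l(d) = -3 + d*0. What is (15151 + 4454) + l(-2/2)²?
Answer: 19614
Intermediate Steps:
l(d) = -3 (l(d) = -3 + 0 = -3)
(15151 + 4454) + l(-2/2)² = (15151 + 4454) + (-3)² = 19605 + 9 = 19614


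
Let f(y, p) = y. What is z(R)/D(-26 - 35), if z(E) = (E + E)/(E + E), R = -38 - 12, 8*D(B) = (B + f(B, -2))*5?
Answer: -4/305 ≈ -0.013115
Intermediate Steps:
D(B) = 5*B/4 (D(B) = ((B + B)*5)/8 = ((2*B)*5)/8 = (10*B)/8 = 5*B/4)
R = -50
z(E) = 1 (z(E) = (2*E)/((2*E)) = (2*E)*(1/(2*E)) = 1)
z(R)/D(-26 - 35) = 1/(5*(-26 - 35)/4) = 1/((5/4)*(-61)) = 1/(-305/4) = 1*(-4/305) = -4/305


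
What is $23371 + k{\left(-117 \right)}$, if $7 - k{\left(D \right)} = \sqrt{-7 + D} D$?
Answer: $23378 + 234 i \sqrt{31} \approx 23378.0 + 1302.9 i$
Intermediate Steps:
$k{\left(D \right)} = 7 - D \sqrt{-7 + D}$ ($k{\left(D \right)} = 7 - \sqrt{-7 + D} D = 7 - D \sqrt{-7 + D}$)
$23371 + k{\left(-117 \right)} = 23371 + \left(7 - - 117 \sqrt{-7 - 117}\right) = 23371 + \left(7 - - 117 \sqrt{-124}\right) = 23371 + \left(7 - - 117 \cdot 2 i \sqrt{31}\right) = 23371 + \left(7 + 234 i \sqrt{31}\right) = 23378 + 234 i \sqrt{31}$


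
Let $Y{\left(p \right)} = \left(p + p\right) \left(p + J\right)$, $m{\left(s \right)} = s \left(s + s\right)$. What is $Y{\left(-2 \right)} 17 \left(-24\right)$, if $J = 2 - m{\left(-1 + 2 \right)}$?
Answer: $-3264$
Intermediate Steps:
$m{\left(s \right)} = 2 s^{2}$ ($m{\left(s \right)} = s 2 s = 2 s^{2}$)
$J = 0$ ($J = 2 - 2 \left(-1 + 2\right)^{2} = 2 - 2 \cdot 1^{2} = 2 - 2 \cdot 1 = 2 - 2 = 0$)
$Y{\left(p \right)} = 2 p^{2}$ ($Y{\left(p \right)} = \left(p + p\right) \left(p + 0\right) = 2 p p = 2 p^{2}$)
$Y{\left(-2 \right)} 17 \left(-24\right) = 2 \left(-2\right)^{2} \cdot 17 \left(-24\right) = 2 \cdot 4 \cdot 17 \left(-24\right) = 8 \cdot 17 \left(-24\right) = 136 \left(-24\right) = -3264$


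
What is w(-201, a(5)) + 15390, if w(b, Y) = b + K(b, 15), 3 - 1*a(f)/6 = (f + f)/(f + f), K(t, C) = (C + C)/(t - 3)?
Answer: 516421/34 ≈ 15189.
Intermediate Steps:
K(t, C) = 2*C/(-3 + t) (K(t, C) = (2*C)/(-3 + t) = 2*C/(-3 + t))
a(f) = 12 (a(f) = 18 - 6*(f + f)/(f + f) = 18 - 6*2*f/(2*f) = 18 - 6*2*f*1/(2*f) = 18 - 6*1 = 18 - 6 = 12)
w(b, Y) = b + 30/(-3 + b) (w(b, Y) = b + 2*15/(-3 + b) = b + 30/(-3 + b))
w(-201, a(5)) + 15390 = (30 - 201*(-3 - 201))/(-3 - 201) + 15390 = (30 - 201*(-204))/(-204) + 15390 = -(30 + 41004)/204 + 15390 = -1/204*41034 + 15390 = -6839/34 + 15390 = 516421/34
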